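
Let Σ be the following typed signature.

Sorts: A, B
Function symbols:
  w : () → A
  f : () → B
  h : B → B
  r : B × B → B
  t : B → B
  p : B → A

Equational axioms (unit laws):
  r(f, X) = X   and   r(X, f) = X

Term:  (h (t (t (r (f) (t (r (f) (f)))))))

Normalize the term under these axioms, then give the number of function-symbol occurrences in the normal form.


size = 5

1. (h (t (t (r (f) (t (r (f) (f)))))))  →  (h (t (t (t (r (f) (f))))))
2. (h (t (t (t (r (f) (f))))))  →  (h (t (t (t (f)))))
normal form: (h (t (t (t (f)))))


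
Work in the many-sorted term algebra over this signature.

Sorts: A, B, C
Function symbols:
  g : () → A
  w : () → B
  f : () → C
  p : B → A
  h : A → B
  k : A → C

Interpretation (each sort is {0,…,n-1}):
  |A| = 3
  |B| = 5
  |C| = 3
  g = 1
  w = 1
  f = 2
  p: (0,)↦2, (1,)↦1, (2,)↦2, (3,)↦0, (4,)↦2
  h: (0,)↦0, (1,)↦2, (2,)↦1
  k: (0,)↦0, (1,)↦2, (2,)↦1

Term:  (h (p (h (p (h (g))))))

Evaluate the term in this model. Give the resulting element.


  g = 1
  (h (g)) = h(1,) = 2
  (p (h (g))) = p(2,) = 2
  (h (p (h (g)))) = h(2,) = 1
  (p (h (p (h (g))))) = p(1,) = 1
  (h (p (h (p (h (g)))))) = h(1,) = 2

value = 2


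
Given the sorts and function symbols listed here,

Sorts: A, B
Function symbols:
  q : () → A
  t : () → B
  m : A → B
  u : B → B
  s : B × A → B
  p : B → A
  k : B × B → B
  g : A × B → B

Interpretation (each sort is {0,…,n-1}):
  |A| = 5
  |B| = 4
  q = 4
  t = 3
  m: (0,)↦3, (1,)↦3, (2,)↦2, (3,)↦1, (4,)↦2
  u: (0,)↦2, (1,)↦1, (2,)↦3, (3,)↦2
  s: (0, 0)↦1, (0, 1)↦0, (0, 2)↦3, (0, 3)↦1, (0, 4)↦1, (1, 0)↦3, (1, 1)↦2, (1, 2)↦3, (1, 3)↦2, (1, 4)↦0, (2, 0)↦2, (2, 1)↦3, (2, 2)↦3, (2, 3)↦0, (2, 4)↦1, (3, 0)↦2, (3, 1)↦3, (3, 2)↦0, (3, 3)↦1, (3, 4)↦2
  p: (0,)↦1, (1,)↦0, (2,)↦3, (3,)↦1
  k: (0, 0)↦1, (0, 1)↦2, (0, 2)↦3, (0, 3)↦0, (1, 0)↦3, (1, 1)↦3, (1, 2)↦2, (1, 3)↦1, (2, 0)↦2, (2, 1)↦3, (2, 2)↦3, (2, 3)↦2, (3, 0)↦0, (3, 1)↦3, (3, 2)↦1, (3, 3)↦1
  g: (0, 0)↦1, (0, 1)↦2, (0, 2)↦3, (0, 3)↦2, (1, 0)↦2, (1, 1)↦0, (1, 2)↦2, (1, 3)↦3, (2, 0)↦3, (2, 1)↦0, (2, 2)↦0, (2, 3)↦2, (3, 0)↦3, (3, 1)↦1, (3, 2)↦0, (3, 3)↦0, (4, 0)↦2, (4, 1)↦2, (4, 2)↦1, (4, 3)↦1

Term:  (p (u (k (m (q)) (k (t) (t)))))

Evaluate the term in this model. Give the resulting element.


value = 3

  q = 4
  (m (q)) = m(4,) = 2
  t = 3
  t = 3
  (k (t) (t)) = k(3, 3) = 1
  (k (m (q)) (k (t) (t))) = k(2, 1) = 3
  (u (k (m (q)) (k (t) (t)))) = u(3,) = 2
  (p (u (k (m (q)) (k (t) (t))))) = p(2,) = 3


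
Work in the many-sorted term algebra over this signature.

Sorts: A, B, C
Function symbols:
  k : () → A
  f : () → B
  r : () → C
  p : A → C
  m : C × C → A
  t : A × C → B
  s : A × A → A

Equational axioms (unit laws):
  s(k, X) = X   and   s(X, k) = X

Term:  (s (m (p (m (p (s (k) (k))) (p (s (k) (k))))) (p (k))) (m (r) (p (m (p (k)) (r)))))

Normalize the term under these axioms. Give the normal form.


1. (s (m (p (m (p (s (k) (k))) (p (s (k) (k))))) (p (k))) (m (r) (p (m (p (k)) (r)))))  →  (s (m (p (m (p (k)) (p (s (k) (k))))) (p (k))) (m (r) (p (m (p (k)) (r)))))
2. (s (m (p (m (p (k)) (p (s (k) (k))))) (p (k))) (m (r) (p (m (p (k)) (r)))))  →  (s (m (p (m (p (k)) (p (k)))) (p (k))) (m (r) (p (m (p (k)) (r)))))

normal form = (s (m (p (m (p (k)) (p (k)))) (p (k))) (m (r) (p (m (p (k)) (r)))))


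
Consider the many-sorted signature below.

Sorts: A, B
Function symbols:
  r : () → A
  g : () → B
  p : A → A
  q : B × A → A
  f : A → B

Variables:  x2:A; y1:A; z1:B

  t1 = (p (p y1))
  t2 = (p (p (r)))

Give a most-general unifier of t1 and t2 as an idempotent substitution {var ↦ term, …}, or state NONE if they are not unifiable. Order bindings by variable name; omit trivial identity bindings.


{y1 ↦ (r)}


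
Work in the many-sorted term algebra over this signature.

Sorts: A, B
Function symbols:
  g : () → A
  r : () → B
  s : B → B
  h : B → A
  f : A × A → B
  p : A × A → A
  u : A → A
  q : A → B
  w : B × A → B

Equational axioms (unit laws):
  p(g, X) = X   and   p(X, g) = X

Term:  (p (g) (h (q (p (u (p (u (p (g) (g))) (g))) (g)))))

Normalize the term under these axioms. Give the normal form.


normal form = (h (q (u (u (g)))))

1. (p (g) (h (q (p (u (p (u (p (g) (g))) (g))) (g)))))  →  (h (q (p (u (p (u (p (g) (g))) (g))) (g))))
2. (h (q (p (u (p (u (p (g) (g))) (g))) (g))))  →  (h (q (u (p (u (p (g) (g))) (g)))))
3. (h (q (u (p (u (p (g) (g))) (g)))))  →  (h (q (u (u (p (g) (g))))))
4. (h (q (u (u (p (g) (g))))))  →  (h (q (u (u (g)))))


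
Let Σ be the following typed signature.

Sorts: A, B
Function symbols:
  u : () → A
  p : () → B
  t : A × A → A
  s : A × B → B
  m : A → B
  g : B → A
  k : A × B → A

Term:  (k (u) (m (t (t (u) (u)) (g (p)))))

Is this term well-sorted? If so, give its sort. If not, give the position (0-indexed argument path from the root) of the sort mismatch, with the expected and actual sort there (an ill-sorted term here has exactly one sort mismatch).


well-sorted; sort = A

  (u) : A
        (u) : A
        (u) : A
      (t (u) (u)) : A
        (p) : B
      (g (p)) : A
    (t (t (u) (u)) (g (p))) : A
  (m (t (t (u) (u)) (g (p)))) : B
(k (u) (m (t (t (u) (u)) (g (p))))) : A


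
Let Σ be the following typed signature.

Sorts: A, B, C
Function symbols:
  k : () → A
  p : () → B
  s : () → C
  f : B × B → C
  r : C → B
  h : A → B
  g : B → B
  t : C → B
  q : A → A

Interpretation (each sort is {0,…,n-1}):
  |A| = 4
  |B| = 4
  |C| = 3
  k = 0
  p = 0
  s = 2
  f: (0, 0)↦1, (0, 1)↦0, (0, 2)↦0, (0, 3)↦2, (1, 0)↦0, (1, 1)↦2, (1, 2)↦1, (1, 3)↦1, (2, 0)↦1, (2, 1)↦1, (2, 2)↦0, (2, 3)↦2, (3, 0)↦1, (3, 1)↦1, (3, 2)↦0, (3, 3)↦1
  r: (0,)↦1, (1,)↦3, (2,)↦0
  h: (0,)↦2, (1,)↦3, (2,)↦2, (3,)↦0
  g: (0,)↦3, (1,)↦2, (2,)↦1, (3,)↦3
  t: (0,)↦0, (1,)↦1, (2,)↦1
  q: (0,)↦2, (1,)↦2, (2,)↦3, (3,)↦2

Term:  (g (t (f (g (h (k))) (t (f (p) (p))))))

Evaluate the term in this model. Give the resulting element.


  k = 0
  (h (k)) = h(0,) = 2
  (g (h (k))) = g(2,) = 1
  p = 0
  p = 0
  (f (p) (p)) = f(0, 0) = 1
  (t (f (p) (p))) = t(1,) = 1
  (f (g (h (k))) (t (f (p) (p)))) = f(1, 1) = 2
  (t (f (g (h (k))) (t (f (p) (p))))) = t(2,) = 1
  (g (t (f (g (h (k))) (t (f (p) (p)))))) = g(1,) = 2

value = 2


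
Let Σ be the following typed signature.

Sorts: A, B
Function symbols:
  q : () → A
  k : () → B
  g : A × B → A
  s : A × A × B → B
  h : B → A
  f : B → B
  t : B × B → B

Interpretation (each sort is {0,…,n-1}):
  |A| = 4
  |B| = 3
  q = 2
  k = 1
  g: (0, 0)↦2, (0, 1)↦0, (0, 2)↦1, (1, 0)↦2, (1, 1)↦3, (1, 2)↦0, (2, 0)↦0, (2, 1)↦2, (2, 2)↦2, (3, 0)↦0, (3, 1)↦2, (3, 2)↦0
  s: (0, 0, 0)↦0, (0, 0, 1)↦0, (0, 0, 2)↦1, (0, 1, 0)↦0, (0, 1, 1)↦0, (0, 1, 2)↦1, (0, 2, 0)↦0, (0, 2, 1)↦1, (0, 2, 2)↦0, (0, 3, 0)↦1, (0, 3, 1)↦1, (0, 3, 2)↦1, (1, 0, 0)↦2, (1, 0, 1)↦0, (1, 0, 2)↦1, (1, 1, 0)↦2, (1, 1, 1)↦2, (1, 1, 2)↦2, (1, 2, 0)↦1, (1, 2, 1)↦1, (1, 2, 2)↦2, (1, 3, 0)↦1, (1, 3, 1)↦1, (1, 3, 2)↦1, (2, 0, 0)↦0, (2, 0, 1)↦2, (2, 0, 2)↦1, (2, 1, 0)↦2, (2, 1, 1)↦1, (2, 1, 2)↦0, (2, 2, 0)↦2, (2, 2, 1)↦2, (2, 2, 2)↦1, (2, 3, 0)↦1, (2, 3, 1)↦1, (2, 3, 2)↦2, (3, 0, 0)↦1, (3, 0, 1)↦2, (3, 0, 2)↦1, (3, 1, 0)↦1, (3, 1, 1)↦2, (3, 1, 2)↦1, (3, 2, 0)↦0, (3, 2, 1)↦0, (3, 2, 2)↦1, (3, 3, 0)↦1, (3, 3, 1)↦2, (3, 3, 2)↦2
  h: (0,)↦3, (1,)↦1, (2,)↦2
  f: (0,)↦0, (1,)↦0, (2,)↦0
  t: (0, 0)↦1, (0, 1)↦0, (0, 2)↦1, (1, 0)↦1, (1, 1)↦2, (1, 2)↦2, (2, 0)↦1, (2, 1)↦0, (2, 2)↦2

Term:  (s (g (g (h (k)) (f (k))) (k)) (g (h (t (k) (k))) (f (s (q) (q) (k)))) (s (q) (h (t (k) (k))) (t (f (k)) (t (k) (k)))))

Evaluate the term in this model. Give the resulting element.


  k = 1
  (h (k)) = h(1,) = 1
  k = 1
  (f (k)) = f(1,) = 0
  (g (h (k)) (f (k))) = g(1, 0) = 2
  k = 1
  (g (g (h (k)) (f (k))) (k)) = g(2, 1) = 2
  k = 1
  k = 1
  (t (k) (k)) = t(1, 1) = 2
  (h (t (k) (k))) = h(2,) = 2
  q = 2
  q = 2
  k = 1
  (s (q) (q) (k)) = s(2, 2, 1) = 2
  (f (s (q) (q) (k))) = f(2,) = 0
  (g (h (t (k) (k))) (f (s (q) (q) (k)))) = g(2, 0) = 0
  q = 2
  k = 1
  k = 1
  (t (k) (k)) = t(1, 1) = 2
  (h (t (k) (k))) = h(2,) = 2
  k = 1
  (f (k)) = f(1,) = 0
  k = 1
  k = 1
  (t (k) (k)) = t(1, 1) = 2
  (t (f (k)) (t (k) (k))) = t(0, 2) = 1
  (s (q) (h (t (k) (k))) (t (f (k)) (t (k) (k)))) = s(2, 2, 1) = 2
  (s (g (g (h (k)) (f (k))) (k)) (g (h (t (k) (k))) (f (s (q) (q) (k)))) (s (q) (h (t (k) (k))) (t (f (k)) (t (k) (k))))) = s(2, 0, 2) = 1

value = 1


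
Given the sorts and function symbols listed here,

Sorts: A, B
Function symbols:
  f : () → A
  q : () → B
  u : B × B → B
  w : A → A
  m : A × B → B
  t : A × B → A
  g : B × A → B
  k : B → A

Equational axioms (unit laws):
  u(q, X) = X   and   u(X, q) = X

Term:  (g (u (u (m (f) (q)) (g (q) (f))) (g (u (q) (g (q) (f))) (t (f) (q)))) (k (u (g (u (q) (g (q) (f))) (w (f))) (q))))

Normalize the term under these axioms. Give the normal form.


1. (g (u (u (m (f) (q)) (g (q) (f))) (g (u (q) (g (q) (f))) (t (f) (q)))) (k (u (g (u (q) (g (q) (f))) (w (f))) (q))))  →  (g (u (u (m (f) (q)) (g (q) (f))) (g (g (q) (f)) (t (f) (q)))) (k (u (g (u (q) (g (q) (f))) (w (f))) (q))))
2. (g (u (u (m (f) (q)) (g (q) (f))) (g (g (q) (f)) (t (f) (q)))) (k (u (g (u (q) (g (q) (f))) (w (f))) (q))))  →  (g (u (u (m (f) (q)) (g (q) (f))) (g (g (q) (f)) (t (f) (q)))) (k (g (u (q) (g (q) (f))) (w (f)))))
3. (g (u (u (m (f) (q)) (g (q) (f))) (g (g (q) (f)) (t (f) (q)))) (k (g (u (q) (g (q) (f))) (w (f)))))  →  (g (u (u (m (f) (q)) (g (q) (f))) (g (g (q) (f)) (t (f) (q)))) (k (g (g (q) (f)) (w (f)))))

normal form = (g (u (u (m (f) (q)) (g (q) (f))) (g (g (q) (f)) (t (f) (q)))) (k (g (g (q) (f)) (w (f)))))


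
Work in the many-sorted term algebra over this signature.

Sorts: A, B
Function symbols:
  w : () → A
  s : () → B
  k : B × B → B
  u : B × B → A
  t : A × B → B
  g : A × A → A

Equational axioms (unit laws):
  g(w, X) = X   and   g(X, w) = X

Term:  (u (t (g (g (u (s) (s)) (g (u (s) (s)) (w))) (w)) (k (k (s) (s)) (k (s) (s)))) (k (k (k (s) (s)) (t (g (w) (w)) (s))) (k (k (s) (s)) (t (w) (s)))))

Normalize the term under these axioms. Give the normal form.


1. (u (t (g (g (u (s) (s)) (g (u (s) (s)) (w))) (w)) (k (k (s) (s)) (k (s) (s)))) (k (k (k (s) (s)) (t (g (w) (w)) (s))) (k (k (s) (s)) (t (w) (s)))))  →  (u (t (g (u (s) (s)) (g (u (s) (s)) (w))) (k (k (s) (s)) (k (s) (s)))) (k (k (k (s) (s)) (t (g (w) (w)) (s))) (k (k (s) (s)) (t (w) (s)))))
2. (u (t (g (u (s) (s)) (g (u (s) (s)) (w))) (k (k (s) (s)) (k (s) (s)))) (k (k (k (s) (s)) (t (g (w) (w)) (s))) (k (k (s) (s)) (t (w) (s)))))  →  (u (t (g (u (s) (s)) (u (s) (s))) (k (k (s) (s)) (k (s) (s)))) (k (k (k (s) (s)) (t (g (w) (w)) (s))) (k (k (s) (s)) (t (w) (s)))))
3. (u (t (g (u (s) (s)) (u (s) (s))) (k (k (s) (s)) (k (s) (s)))) (k (k (k (s) (s)) (t (g (w) (w)) (s))) (k (k (s) (s)) (t (w) (s)))))  →  (u (t (g (u (s) (s)) (u (s) (s))) (k (k (s) (s)) (k (s) (s)))) (k (k (k (s) (s)) (t (w) (s))) (k (k (s) (s)) (t (w) (s)))))

normal form = (u (t (g (u (s) (s)) (u (s) (s))) (k (k (s) (s)) (k (s) (s)))) (k (k (k (s) (s)) (t (w) (s))) (k (k (s) (s)) (t (w) (s)))))


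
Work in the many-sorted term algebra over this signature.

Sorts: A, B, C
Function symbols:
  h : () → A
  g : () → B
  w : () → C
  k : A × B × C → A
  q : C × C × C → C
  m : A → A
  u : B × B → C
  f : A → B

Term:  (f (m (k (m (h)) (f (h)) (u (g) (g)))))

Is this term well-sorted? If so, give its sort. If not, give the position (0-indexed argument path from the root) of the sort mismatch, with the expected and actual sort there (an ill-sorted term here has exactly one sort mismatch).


well-sorted; sort = B

        (h) : A
      (m (h)) : A
        (h) : A
      (f (h)) : B
        (g) : B
        (g) : B
      (u (g) (g)) : C
    (k (m (h)) (f (h)) (u (g) (g))) : A
  (m (k (m (h)) (f (h)) (u (g) (g)))) : A
(f (m (k (m (h)) (f (h)) (u (g) (g))))) : B


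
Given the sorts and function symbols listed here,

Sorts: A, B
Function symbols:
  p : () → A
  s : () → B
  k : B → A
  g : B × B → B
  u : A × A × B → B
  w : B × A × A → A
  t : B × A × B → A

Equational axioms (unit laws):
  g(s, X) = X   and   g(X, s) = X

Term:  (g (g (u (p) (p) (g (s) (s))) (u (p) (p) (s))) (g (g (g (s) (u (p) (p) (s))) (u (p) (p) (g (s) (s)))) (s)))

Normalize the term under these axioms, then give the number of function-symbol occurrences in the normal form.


1. (g (g (u (p) (p) (g (s) (s))) (u (p) (p) (s))) (g (g (g (s) (u (p) (p) (s))) (u (p) (p) (g (s) (s)))) (s)))  →  (g (g (u (p) (p) (s)) (u (p) (p) (s))) (g (g (g (s) (u (p) (p) (s))) (u (p) (p) (g (s) (s)))) (s)))
2. (g (g (u (p) (p) (s)) (u (p) (p) (s))) (g (g (g (s) (u (p) (p) (s))) (u (p) (p) (g (s) (s)))) (s)))  →  (g (g (u (p) (p) (s)) (u (p) (p) (s))) (g (g (s) (u (p) (p) (s))) (u (p) (p) (g (s) (s)))))
3. (g (g (u (p) (p) (s)) (u (p) (p) (s))) (g (g (s) (u (p) (p) (s))) (u (p) (p) (g (s) (s)))))  →  (g (g (u (p) (p) (s)) (u (p) (p) (s))) (g (u (p) (p) (s)) (u (p) (p) (g (s) (s)))))
4. (g (g (u (p) (p) (s)) (u (p) (p) (s))) (g (u (p) (p) (s)) (u (p) (p) (g (s) (s)))))  →  (g (g (u (p) (p) (s)) (u (p) (p) (s))) (g (u (p) (p) (s)) (u (p) (p) (s))))
normal form: (g (g (u (p) (p) (s)) (u (p) (p) (s))) (g (u (p) (p) (s)) (u (p) (p) (s))))

size = 19


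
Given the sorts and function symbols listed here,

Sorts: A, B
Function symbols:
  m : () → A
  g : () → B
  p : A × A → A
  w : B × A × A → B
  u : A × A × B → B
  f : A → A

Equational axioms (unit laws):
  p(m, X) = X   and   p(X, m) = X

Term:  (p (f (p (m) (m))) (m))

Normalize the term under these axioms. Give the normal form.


1. (p (f (p (m) (m))) (m))  →  (f (p (m) (m)))
2. (f (p (m) (m)))  →  (f (m))

normal form = (f (m))


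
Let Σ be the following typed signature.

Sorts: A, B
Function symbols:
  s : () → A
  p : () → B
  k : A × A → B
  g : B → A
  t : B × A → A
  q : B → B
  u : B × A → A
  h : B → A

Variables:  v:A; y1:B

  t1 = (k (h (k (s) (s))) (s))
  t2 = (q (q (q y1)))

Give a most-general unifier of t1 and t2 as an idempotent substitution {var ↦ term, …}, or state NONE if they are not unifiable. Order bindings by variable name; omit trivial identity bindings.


NONE (not unifiable)

head clash or occurs-check failure — not unifiable


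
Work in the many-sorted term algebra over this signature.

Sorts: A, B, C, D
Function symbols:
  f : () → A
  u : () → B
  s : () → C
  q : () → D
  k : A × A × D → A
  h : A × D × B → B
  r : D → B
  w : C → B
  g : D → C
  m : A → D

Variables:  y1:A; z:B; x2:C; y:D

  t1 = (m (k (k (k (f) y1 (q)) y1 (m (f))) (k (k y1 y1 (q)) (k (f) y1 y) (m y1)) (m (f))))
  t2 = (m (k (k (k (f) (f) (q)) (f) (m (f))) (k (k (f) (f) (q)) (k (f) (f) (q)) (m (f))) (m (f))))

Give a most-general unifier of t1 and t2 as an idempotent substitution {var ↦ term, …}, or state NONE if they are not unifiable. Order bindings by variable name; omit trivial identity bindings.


{y ↦ (q), y1 ↦ (f)}


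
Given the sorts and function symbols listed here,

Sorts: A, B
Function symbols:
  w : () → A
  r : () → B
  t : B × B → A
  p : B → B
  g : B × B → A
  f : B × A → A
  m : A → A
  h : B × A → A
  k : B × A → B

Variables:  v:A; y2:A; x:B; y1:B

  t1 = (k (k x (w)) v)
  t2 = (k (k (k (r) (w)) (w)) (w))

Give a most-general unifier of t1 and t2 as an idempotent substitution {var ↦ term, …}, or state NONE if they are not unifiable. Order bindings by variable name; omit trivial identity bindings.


{v ↦ (w), x ↦ (k (r) (w))}


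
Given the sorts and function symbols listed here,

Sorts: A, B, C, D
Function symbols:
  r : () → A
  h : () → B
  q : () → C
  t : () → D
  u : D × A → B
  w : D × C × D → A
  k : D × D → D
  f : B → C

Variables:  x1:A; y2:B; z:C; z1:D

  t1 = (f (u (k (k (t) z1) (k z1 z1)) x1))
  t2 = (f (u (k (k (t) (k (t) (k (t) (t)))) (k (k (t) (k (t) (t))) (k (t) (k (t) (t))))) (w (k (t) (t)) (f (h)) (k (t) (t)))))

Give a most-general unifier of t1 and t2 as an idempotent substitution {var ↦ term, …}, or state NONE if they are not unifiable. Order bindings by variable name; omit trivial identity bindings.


{x1 ↦ (w (k (t) (t)) (f (h)) (k (t) (t))), z1 ↦ (k (t) (k (t) (t)))}


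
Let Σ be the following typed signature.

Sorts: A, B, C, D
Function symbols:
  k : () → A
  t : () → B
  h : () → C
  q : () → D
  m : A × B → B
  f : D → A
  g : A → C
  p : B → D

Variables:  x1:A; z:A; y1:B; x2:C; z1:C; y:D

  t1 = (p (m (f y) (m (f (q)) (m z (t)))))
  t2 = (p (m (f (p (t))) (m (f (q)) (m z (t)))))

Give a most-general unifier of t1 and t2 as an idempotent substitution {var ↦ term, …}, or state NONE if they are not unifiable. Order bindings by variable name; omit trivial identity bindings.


{y ↦ (p (t))}


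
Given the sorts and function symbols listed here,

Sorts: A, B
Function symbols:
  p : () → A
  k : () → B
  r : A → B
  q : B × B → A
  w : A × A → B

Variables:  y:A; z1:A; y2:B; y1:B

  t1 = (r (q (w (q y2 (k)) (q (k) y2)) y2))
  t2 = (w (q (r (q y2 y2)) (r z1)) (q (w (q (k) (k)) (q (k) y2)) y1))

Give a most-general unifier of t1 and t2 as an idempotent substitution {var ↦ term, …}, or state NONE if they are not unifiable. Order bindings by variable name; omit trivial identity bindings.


head clash or occurs-check failure — not unifiable

NONE (not unifiable)


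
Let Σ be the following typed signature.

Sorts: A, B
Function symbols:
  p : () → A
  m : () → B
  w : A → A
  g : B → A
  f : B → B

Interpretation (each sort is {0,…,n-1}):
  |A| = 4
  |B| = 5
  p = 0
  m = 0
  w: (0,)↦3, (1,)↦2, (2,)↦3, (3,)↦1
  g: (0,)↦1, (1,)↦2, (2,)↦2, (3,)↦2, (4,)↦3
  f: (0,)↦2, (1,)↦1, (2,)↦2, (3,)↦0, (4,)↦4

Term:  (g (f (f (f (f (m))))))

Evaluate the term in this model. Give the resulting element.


value = 2

  m = 0
  (f (m)) = f(0,) = 2
  (f (f (m))) = f(2,) = 2
  (f (f (f (m)))) = f(2,) = 2
  (f (f (f (f (m))))) = f(2,) = 2
  (g (f (f (f (f (m)))))) = g(2,) = 2


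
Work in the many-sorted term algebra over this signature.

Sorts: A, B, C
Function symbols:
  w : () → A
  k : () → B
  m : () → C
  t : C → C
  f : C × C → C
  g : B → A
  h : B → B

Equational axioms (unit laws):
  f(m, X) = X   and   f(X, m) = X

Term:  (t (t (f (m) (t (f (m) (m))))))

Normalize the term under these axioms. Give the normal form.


1. (t (t (f (m) (t (f (m) (m))))))  →  (t (t (t (f (m) (m)))))
2. (t (t (t (f (m) (m)))))  →  (t (t (t (m))))

normal form = (t (t (t (m))))


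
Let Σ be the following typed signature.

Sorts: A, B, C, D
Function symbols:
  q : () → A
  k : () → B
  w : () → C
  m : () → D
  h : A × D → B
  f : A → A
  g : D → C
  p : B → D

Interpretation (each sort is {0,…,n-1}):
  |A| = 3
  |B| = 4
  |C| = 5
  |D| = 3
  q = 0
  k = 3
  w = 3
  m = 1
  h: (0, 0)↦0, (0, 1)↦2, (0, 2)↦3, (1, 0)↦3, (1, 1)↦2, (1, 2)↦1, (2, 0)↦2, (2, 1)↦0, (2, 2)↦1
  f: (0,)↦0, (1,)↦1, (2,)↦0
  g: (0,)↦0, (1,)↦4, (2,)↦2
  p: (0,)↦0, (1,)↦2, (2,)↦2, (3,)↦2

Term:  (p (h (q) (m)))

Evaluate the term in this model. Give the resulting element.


  q = 0
  m = 1
  (h (q) (m)) = h(0, 1) = 2
  (p (h (q) (m))) = p(2,) = 2

value = 2


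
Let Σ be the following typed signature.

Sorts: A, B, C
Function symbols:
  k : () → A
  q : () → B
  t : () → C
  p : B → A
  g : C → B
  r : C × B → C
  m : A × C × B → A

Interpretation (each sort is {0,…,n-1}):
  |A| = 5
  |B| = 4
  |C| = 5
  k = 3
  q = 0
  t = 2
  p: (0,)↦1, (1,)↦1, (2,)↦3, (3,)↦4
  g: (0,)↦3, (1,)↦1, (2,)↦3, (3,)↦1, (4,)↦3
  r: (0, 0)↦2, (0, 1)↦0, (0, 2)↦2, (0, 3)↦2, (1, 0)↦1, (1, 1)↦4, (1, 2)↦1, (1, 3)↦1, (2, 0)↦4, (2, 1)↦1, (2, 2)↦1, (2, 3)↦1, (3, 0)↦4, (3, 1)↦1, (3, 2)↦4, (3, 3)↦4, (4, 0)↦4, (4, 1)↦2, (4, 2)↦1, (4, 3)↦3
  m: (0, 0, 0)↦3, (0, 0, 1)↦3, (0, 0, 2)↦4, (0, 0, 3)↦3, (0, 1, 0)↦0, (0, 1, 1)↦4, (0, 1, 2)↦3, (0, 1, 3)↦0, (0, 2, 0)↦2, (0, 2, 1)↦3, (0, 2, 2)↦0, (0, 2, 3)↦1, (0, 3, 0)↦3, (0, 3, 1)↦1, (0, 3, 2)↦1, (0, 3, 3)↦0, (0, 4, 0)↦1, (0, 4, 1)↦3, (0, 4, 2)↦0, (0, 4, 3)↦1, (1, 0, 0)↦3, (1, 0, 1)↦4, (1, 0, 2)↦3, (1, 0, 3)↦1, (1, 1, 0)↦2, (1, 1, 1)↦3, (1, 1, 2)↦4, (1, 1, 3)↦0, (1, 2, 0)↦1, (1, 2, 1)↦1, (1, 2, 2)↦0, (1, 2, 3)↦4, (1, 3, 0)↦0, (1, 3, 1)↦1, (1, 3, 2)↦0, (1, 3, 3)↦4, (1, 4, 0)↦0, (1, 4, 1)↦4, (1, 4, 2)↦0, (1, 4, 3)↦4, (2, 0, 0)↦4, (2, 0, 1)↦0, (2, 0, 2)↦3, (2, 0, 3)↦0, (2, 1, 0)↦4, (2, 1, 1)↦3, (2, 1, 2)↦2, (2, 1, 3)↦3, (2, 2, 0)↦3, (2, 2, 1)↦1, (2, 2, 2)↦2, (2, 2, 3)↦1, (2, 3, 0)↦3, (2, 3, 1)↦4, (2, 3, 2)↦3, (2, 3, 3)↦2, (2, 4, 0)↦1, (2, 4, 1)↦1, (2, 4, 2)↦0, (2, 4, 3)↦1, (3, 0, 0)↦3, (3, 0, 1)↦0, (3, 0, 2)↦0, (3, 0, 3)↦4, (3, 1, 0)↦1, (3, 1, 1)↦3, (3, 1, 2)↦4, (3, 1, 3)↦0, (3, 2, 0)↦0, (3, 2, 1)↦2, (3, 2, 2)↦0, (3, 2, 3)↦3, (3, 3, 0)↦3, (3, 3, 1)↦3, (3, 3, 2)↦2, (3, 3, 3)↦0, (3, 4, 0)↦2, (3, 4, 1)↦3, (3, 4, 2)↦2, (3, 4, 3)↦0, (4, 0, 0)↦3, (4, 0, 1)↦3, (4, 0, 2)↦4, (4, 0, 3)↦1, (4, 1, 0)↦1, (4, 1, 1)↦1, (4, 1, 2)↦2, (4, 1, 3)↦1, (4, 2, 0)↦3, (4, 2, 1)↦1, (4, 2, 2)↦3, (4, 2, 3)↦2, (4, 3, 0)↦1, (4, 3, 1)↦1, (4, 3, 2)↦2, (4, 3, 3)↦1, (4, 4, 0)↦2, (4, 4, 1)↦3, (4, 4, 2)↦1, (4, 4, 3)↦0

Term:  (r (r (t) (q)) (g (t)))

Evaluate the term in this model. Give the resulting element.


  t = 2
  q = 0
  (r (t) (q)) = r(2, 0) = 4
  t = 2
  (g (t)) = g(2,) = 3
  (r (r (t) (q)) (g (t))) = r(4, 3) = 3

value = 3


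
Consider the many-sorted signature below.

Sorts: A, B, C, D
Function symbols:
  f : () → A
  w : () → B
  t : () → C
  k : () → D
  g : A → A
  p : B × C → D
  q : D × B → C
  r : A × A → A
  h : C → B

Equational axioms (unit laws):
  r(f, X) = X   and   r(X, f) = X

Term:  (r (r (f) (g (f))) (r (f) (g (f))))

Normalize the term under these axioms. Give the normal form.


1. (r (r (f) (g (f))) (r (f) (g (f))))  →  (r (g (f)) (r (f) (g (f))))
2. (r (g (f)) (r (f) (g (f))))  →  (r (g (f)) (g (f)))

normal form = (r (g (f)) (g (f)))


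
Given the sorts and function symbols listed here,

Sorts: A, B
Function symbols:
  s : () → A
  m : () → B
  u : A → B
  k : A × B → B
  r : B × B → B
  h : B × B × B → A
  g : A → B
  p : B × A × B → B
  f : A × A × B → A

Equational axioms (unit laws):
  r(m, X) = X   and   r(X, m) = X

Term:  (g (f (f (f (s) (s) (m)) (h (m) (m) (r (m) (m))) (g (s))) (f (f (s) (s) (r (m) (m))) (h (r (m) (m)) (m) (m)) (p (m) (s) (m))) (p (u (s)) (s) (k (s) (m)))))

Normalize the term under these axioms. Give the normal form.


normal form = (g (f (f (f (s) (s) (m)) (h (m) (m) (m)) (g (s))) (f (f (s) (s) (m)) (h (m) (m) (m)) (p (m) (s) (m))) (p (u (s)) (s) (k (s) (m)))))

1. (g (f (f (f (s) (s) (m)) (h (m) (m) (r (m) (m))) (g (s))) (f (f (s) (s) (r (m) (m))) (h (r (m) (m)) (m) (m)) (p (m) (s) (m))) (p (u (s)) (s) (k (s) (m)))))  →  (g (f (f (f (s) (s) (m)) (h (m) (m) (m)) (g (s))) (f (f (s) (s) (r (m) (m))) (h (r (m) (m)) (m) (m)) (p (m) (s) (m))) (p (u (s)) (s) (k (s) (m)))))
2. (g (f (f (f (s) (s) (m)) (h (m) (m) (m)) (g (s))) (f (f (s) (s) (r (m) (m))) (h (r (m) (m)) (m) (m)) (p (m) (s) (m))) (p (u (s)) (s) (k (s) (m)))))  →  (g (f (f (f (s) (s) (m)) (h (m) (m) (m)) (g (s))) (f (f (s) (s) (m)) (h (r (m) (m)) (m) (m)) (p (m) (s) (m))) (p (u (s)) (s) (k (s) (m)))))
3. (g (f (f (f (s) (s) (m)) (h (m) (m) (m)) (g (s))) (f (f (s) (s) (m)) (h (r (m) (m)) (m) (m)) (p (m) (s) (m))) (p (u (s)) (s) (k (s) (m)))))  →  (g (f (f (f (s) (s) (m)) (h (m) (m) (m)) (g (s))) (f (f (s) (s) (m)) (h (m) (m) (m)) (p (m) (s) (m))) (p (u (s)) (s) (k (s) (m)))))


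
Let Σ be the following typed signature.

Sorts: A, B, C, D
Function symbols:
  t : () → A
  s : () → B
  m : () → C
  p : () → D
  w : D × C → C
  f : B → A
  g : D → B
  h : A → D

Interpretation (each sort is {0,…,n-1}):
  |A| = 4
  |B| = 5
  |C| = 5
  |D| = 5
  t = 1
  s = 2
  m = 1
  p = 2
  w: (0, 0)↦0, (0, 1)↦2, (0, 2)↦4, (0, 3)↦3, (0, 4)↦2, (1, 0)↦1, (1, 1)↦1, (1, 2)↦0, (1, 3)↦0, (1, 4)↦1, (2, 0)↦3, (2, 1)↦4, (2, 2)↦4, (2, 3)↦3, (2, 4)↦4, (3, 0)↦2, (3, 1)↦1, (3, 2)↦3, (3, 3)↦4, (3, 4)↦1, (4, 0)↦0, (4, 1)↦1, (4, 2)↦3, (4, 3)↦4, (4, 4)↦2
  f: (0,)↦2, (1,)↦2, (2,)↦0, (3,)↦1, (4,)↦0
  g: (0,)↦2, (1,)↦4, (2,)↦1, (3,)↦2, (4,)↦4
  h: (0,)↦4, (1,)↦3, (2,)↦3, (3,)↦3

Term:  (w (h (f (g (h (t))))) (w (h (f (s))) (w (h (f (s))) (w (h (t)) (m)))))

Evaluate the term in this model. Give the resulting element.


  t = 1
  (h (t)) = h(1,) = 3
  (g (h (t))) = g(3,) = 2
  (f (g (h (t)))) = f(2,) = 0
  (h (f (g (h (t))))) = h(0,) = 4
  s = 2
  (f (s)) = f(2,) = 0
  (h (f (s))) = h(0,) = 4
  s = 2
  (f (s)) = f(2,) = 0
  (h (f (s))) = h(0,) = 4
  t = 1
  (h (t)) = h(1,) = 3
  m = 1
  (w (h (t)) (m)) = w(3, 1) = 1
  (w (h (f (s))) (w (h (t)) (m))) = w(4, 1) = 1
  (w (h (f (s))) (w (h (f (s))) (w (h (t)) (m)))) = w(4, 1) = 1
  (w (h (f (g (h (t))))) (w (h (f (s))) (w (h (f (s))) (w (h (t)) (m))))) = w(4, 1) = 1

value = 1


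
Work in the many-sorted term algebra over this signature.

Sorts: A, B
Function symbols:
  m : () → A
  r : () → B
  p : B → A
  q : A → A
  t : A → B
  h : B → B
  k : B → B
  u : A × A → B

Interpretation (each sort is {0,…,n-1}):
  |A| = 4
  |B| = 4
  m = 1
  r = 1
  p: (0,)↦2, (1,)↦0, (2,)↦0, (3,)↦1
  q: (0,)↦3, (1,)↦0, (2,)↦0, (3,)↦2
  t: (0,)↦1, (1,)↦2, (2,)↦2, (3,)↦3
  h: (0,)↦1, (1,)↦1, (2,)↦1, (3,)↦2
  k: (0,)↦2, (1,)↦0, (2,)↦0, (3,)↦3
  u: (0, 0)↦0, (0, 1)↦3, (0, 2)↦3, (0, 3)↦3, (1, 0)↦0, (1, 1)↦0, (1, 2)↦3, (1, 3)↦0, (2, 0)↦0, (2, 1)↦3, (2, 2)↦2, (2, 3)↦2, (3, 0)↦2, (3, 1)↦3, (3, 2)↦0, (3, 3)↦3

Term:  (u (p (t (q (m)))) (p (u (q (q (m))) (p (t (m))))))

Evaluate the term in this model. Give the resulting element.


  m = 1
  (q (m)) = q(1,) = 0
  (t (q (m))) = t(0,) = 1
  (p (t (q (m)))) = p(1,) = 0
  m = 1
  (q (m)) = q(1,) = 0
  (q (q (m))) = q(0,) = 3
  m = 1
  (t (m)) = t(1,) = 2
  (p (t (m))) = p(2,) = 0
  (u (q (q (m))) (p (t (m)))) = u(3, 0) = 2
  (p (u (q (q (m))) (p (t (m))))) = p(2,) = 0
  (u (p (t (q (m)))) (p (u (q (q (m))) (p (t (m)))))) = u(0, 0) = 0

value = 0


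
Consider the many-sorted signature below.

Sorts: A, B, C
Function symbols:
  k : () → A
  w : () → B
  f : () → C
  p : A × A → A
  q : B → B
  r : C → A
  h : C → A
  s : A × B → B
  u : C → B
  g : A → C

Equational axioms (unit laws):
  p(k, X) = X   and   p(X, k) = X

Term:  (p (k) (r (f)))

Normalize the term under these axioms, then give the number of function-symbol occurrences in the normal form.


1. (p (k) (r (f)))  →  (r (f))
normal form: (r (f))

size = 2


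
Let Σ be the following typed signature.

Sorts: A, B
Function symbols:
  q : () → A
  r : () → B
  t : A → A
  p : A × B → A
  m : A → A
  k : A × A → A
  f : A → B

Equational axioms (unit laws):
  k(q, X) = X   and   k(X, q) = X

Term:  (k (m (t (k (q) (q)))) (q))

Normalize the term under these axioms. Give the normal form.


normal form = (m (t (q)))

1. (k (m (t (k (q) (q)))) (q))  →  (m (t (k (q) (q))))
2. (m (t (k (q) (q))))  →  (m (t (q)))


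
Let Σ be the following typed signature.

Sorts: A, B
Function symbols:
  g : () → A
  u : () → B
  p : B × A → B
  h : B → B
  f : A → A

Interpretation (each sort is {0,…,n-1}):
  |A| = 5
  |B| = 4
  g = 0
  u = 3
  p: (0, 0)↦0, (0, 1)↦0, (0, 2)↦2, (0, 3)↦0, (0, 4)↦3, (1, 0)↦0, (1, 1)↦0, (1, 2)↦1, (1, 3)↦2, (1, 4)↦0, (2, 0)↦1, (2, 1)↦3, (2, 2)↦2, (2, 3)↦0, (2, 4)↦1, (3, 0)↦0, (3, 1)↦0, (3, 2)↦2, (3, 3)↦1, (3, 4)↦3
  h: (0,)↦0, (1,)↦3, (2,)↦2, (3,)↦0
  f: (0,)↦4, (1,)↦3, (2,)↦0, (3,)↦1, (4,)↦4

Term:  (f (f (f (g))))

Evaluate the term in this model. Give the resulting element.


value = 4

  g = 0
  (f (g)) = f(0,) = 4
  (f (f (g))) = f(4,) = 4
  (f (f (f (g)))) = f(4,) = 4


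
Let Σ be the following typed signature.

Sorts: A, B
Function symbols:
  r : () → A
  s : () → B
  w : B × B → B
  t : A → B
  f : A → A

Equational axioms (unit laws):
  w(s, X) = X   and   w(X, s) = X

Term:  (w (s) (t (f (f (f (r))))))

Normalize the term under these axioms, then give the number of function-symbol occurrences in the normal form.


1. (w (s) (t (f (f (f (r))))))  →  (t (f (f (f (r)))))
normal form: (t (f (f (f (r)))))

size = 5


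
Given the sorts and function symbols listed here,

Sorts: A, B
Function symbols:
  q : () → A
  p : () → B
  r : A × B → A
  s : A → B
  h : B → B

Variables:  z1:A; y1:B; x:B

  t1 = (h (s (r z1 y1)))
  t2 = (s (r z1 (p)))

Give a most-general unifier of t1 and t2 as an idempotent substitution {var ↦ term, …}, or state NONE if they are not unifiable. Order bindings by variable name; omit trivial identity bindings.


head clash or occurs-check failure — not unifiable

NONE (not unifiable)


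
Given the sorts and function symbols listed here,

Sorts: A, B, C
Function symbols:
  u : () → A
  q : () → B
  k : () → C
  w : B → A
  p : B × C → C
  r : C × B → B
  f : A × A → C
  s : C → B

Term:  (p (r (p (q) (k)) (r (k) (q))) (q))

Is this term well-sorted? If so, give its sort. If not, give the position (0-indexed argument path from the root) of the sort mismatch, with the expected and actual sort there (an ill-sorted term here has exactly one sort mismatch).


ill-sorted at position [1]: expected C, got B

      (q) : B
      (k) : C
    (p (q) (k)) : C
      (k) : C
      (q) : B
    (r (k) (q)) : B
  (r (p (q) (k)) (r (k) (q))) : B
  (q) : B
(p (r (p (q) (k)) (r (k) (q))) (q)) : ✗ arg 1 at [1] has sort B, expected C


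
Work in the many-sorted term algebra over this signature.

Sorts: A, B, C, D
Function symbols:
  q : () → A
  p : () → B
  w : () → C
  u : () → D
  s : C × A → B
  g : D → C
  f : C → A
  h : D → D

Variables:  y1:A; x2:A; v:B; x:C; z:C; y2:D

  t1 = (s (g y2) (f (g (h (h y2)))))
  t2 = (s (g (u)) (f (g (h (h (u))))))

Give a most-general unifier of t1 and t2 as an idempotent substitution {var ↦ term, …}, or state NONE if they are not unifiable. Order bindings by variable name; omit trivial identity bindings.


{y2 ↦ (u)}


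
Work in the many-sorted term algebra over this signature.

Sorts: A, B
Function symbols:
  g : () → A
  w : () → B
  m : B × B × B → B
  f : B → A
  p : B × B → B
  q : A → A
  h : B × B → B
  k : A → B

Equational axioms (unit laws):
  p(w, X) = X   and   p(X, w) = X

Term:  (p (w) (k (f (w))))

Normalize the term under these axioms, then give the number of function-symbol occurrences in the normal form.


1. (p (w) (k (f (w))))  →  (k (f (w)))
normal form: (k (f (w)))

size = 3


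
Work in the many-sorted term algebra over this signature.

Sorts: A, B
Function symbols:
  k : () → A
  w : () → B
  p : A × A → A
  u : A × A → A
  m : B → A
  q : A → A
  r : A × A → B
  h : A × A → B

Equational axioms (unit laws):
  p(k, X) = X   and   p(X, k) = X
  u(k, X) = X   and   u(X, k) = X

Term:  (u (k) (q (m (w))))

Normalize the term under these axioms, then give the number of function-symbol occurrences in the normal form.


1. (u (k) (q (m (w))))  →  (q (m (w)))
normal form: (q (m (w)))

size = 3


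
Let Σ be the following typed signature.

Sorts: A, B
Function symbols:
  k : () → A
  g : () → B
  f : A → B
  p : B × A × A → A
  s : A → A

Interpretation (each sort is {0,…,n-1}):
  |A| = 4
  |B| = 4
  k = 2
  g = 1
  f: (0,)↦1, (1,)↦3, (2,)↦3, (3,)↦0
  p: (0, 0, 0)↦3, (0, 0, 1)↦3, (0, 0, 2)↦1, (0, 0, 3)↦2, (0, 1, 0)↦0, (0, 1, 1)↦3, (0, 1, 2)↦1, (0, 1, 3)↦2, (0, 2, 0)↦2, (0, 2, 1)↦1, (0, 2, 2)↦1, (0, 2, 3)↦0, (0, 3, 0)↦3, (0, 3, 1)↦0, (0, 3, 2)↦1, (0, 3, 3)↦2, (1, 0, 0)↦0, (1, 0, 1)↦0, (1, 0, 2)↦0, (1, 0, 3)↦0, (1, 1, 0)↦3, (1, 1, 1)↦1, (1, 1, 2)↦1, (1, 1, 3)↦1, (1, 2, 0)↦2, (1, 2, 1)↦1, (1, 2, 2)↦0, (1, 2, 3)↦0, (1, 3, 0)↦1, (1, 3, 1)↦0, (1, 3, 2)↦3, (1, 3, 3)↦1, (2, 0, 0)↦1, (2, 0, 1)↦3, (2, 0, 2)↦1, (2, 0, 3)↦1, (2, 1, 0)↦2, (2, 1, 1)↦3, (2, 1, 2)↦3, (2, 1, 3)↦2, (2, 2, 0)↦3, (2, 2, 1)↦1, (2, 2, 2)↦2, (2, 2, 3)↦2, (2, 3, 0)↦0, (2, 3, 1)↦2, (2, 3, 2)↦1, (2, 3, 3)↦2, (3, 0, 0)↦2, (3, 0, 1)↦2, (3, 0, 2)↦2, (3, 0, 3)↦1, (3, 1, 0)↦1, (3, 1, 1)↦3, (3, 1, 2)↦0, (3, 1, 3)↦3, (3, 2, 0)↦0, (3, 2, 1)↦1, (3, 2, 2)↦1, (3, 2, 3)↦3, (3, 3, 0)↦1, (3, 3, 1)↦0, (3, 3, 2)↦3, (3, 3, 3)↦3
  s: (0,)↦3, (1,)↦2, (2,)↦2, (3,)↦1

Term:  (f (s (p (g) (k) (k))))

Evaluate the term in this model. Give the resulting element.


  g = 1
  k = 2
  k = 2
  (p (g) (k) (k)) = p(1, 2, 2) = 0
  (s (p (g) (k) (k))) = s(0,) = 3
  (f (s (p (g) (k) (k)))) = f(3,) = 0

value = 0


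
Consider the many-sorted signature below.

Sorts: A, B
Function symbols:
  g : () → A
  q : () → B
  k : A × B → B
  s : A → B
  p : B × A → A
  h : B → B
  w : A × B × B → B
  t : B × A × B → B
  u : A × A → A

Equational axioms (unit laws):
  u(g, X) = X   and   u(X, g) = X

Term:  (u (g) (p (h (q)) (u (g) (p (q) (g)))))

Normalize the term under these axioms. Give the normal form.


normal form = (p (h (q)) (p (q) (g)))

1. (u (g) (p (h (q)) (u (g) (p (q) (g)))))  →  (p (h (q)) (u (g) (p (q) (g))))
2. (p (h (q)) (u (g) (p (q) (g))))  →  (p (h (q)) (p (q) (g)))


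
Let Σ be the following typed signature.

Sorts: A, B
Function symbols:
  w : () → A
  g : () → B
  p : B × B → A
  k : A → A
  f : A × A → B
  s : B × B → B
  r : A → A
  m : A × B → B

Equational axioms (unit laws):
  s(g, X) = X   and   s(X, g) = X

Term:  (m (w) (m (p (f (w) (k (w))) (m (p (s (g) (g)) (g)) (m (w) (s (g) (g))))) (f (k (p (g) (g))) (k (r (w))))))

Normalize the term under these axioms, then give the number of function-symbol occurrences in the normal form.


size = 23

1. (m (w) (m (p (f (w) (k (w))) (m (p (s (g) (g)) (g)) (m (w) (s (g) (g))))) (f (k (p (g) (g))) (k (r (w))))))  →  (m (w) (m (p (f (w) (k (w))) (m (p (g) (g)) (m (w) (s (g) (g))))) (f (k (p (g) (g))) (k (r (w))))))
2. (m (w) (m (p (f (w) (k (w))) (m (p (g) (g)) (m (w) (s (g) (g))))) (f (k (p (g) (g))) (k (r (w))))))  →  (m (w) (m (p (f (w) (k (w))) (m (p (g) (g)) (m (w) (g)))) (f (k (p (g) (g))) (k (r (w))))))
normal form: (m (w) (m (p (f (w) (k (w))) (m (p (g) (g)) (m (w) (g)))) (f (k (p (g) (g))) (k (r (w))))))


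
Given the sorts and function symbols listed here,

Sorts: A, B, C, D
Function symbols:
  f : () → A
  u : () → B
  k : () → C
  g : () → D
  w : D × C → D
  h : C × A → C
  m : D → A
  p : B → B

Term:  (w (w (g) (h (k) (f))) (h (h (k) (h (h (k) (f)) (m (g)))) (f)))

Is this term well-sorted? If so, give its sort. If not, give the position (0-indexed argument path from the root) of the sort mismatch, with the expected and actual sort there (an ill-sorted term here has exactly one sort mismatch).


    (g) : D
      (k) : C
      (f) : A
    (h (k) (f)) : C
  (w (g) (h (k) (f))) : D
      (k) : C
          (k) : C
          (f) : A
        (h (k) (f)) : C
          (g) : D
        (m (g)) : A
      (h (h (k) (f)) (m (g))) : C
    (h (k) (h (h (k) (f)) (m (g)))) : ✗ arg 1 at [1, 0, 1] has sort C, expected A
    (f) : A

ill-sorted at position [1, 0, 1]: expected A, got C


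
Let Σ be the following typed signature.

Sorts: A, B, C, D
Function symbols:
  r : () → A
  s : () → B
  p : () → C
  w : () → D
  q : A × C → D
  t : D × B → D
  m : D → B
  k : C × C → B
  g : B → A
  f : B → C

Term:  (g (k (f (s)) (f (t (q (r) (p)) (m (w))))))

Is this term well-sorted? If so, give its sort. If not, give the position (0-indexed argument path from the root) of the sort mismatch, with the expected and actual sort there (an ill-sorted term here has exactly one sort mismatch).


      (s) : B
    (f (s)) : C
          (r) : A
          (p) : C
        (q (r) (p)) : D
          (w) : D
        (m (w)) : B
      (t (q (r) (p)) (m (w))) : D
    (f (t (q (r) (p)) (m (w)))) : ✗ arg 0 at [0, 1, 0] has sort D, expected B

ill-sorted at position [0, 1, 0]: expected B, got D


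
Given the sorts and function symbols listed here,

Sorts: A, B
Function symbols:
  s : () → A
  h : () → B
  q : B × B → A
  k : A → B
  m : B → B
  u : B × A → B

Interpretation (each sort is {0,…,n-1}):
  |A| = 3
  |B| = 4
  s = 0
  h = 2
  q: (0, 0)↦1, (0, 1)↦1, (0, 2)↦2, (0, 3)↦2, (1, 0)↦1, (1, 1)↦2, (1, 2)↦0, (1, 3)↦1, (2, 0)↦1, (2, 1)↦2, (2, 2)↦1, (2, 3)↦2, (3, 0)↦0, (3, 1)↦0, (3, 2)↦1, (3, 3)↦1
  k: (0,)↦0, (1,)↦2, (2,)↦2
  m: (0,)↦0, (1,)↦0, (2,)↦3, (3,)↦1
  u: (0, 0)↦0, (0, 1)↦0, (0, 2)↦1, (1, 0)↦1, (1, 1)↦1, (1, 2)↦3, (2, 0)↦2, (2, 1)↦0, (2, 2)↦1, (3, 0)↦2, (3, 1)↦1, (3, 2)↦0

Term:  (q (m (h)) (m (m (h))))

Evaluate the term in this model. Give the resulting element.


  h = 2
  (m (h)) = m(2,) = 3
  h = 2
  (m (h)) = m(2,) = 3
  (m (m (h))) = m(3,) = 1
  (q (m (h)) (m (m (h)))) = q(3, 1) = 0

value = 0


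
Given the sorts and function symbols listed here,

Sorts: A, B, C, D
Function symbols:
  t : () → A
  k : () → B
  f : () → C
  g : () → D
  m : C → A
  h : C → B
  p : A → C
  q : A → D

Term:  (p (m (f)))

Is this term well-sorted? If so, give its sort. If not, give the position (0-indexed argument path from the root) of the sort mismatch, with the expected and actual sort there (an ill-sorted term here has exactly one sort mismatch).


well-sorted; sort = C

    (f) : C
  (m (f)) : A
(p (m (f))) : C


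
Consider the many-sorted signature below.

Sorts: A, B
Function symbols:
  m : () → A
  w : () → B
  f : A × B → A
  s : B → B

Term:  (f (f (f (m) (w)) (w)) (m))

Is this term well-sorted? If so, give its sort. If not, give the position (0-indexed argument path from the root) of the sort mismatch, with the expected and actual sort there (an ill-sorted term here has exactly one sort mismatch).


      (m) : A
      (w) : B
    (f (m) (w)) : A
    (w) : B
  (f (f (m) (w)) (w)) : A
  (m) : A
(f (f (f (m) (w)) (w)) (m)) : ✗ arg 1 at [1] has sort A, expected B

ill-sorted at position [1]: expected B, got A


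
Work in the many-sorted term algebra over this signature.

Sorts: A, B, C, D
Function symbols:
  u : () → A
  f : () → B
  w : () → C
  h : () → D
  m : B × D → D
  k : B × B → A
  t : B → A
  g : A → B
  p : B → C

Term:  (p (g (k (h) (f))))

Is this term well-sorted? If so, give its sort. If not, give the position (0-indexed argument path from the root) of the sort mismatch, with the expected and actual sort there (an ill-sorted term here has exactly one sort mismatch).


ill-sorted at position [0, 0, 0]: expected B, got D

      (h) : D
      (f) : B
    (k (h) (f)) : ✗ arg 0 at [0, 0, 0] has sort D, expected B


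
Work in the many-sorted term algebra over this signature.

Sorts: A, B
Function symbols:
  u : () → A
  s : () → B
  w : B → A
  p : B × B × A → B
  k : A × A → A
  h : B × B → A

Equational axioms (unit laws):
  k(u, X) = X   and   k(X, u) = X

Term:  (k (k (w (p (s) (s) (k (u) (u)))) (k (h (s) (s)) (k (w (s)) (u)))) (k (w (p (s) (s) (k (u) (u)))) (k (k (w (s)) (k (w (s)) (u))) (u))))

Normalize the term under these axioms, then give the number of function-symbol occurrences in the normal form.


size = 24

1. (k (k (w (p (s) (s) (k (u) (u)))) (k (h (s) (s)) (k (w (s)) (u)))) (k (w (p (s) (s) (k (u) (u)))) (k (k (w (s)) (k (w (s)) (u))) (u))))  →  (k (k (w (p (s) (s) (u))) (k (h (s) (s)) (k (w (s)) (u)))) (k (w (p (s) (s) (k (u) (u)))) (k (k (w (s)) (k (w (s)) (u))) (u))))
2. (k (k (w (p (s) (s) (u))) (k (h (s) (s)) (k (w (s)) (u)))) (k (w (p (s) (s) (k (u) (u)))) (k (k (w (s)) (k (w (s)) (u))) (u))))  →  (k (k (w (p (s) (s) (u))) (k (h (s) (s)) (w (s)))) (k (w (p (s) (s) (k (u) (u)))) (k (k (w (s)) (k (w (s)) (u))) (u))))
3. (k (k (w (p (s) (s) (u))) (k (h (s) (s)) (w (s)))) (k (w (p (s) (s) (k (u) (u)))) (k (k (w (s)) (k (w (s)) (u))) (u))))  →  (k (k (w (p (s) (s) (u))) (k (h (s) (s)) (w (s)))) (k (w (p (s) (s) (u))) (k (k (w (s)) (k (w (s)) (u))) (u))))
4. (k (k (w (p (s) (s) (u))) (k (h (s) (s)) (w (s)))) (k (w (p (s) (s) (u))) (k (k (w (s)) (k (w (s)) (u))) (u))))  →  (k (k (w (p (s) (s) (u))) (k (h (s) (s)) (w (s)))) (k (w (p (s) (s) (u))) (k (w (s)) (k (w (s)) (u)))))
5. (k (k (w (p (s) (s) (u))) (k (h (s) (s)) (w (s)))) (k (w (p (s) (s) (u))) (k (w (s)) (k (w (s)) (u)))))  →  (k (k (w (p (s) (s) (u))) (k (h (s) (s)) (w (s)))) (k (w (p (s) (s) (u))) (k (w (s)) (w (s)))))
normal form: (k (k (w (p (s) (s) (u))) (k (h (s) (s)) (w (s)))) (k (w (p (s) (s) (u))) (k (w (s)) (w (s)))))
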